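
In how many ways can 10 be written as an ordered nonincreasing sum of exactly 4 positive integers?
p(10, 4 parts) = 9

Partitions of n into exactly k parts ↔ partitions of n − k into at most k parts (subtract 1 from each part). For n = 10, k = 4, the partitions are: 7+1+1+1, 6+2+1+1, 5+3+1+1, 5+2+2+1, 4+4+1+1, 4+3+2+1, 4+2+2+2, 3+3+3+1, 3+3+2+2. Count = 9.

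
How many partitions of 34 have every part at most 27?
p(34, parts ≤ 27) = 12280

Use the recurrence p(n, m) = p(n, m−1) + p(n−m, m): either the largest part is < m (count p(n, m−1)) or the largest part is exactly m (remove one copy of m, count p(n−m, m)). With p(0, ·) = 1 this gives p(34, parts ≤ 27) = 12280. (By conjugating Young diagrams, this also counts partitions of 34 into at most 27 parts.)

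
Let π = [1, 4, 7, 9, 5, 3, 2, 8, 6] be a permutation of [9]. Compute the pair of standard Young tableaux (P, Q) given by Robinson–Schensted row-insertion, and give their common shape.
P = [1, 2, 5, 6] / [3, 8] / [4, 9] / [7];  Q = [1, 2, 3, 4] / [5, 8] / [6, 9] / [7];  common shape = (4, 2, 2, 1)

Row-insert the values π_1, π_2, … into P one at a time, bumping the leftmost entry strictly greater than the inserted value down to the next row. The recording tableau Q records, in position (i, j), the step at which that cell was added to P.
  Insert 1 (step 1): P = [1];  Q = [1]
  Insert 4 (step 2): P = [1, 4];  Q = [1, 2]
  Insert 7 (step 3): P = [1, 4, 7];  Q = [1, 2, 3]
  Insert 9 (step 4): P = [1, 4, 7, 9];  Q = [1, 2, 3, 4]
  Insert 5 (step 5): P = [1, 4, 5, 9] / [7];  Q = [1, 2, 3, 4] / [5]
  Insert 3 (step 6): P = [1, 3, 5, 9] / [4] / [7];  Q = [1, 2, 3, 4] / [5] / [6]
  Insert 2 (step 7): P = [1, 2, 5, 9] / [3] / [4] / [7];  Q = [1, 2, 3, 4] / [5] / [6] / [7]
  Insert 8 (step 8): P = [1, 2, 5, 8] / [3, 9] / [4] / [7];  Q = [1, 2, 3, 4] / [5, 8] / [6] / [7]
  Insert 6 (step 9): P = [1, 2, 5, 6] / [3, 8] / [4, 9] / [7];  Q = [1, 2, 3, 4] / [5, 8] / [6, 9] / [7]
Final shape: (4, 2, 2, 1).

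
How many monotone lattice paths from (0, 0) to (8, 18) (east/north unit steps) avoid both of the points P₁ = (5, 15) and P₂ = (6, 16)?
Number of paths = 990565

Inclusion–exclusion. Total paths: C(26, 8) = 1562275. Through P₁: C(20, 5)·C(6, 3) = 310080. Through P₂: C(22, 6)·C(4, 2) = 447678. Since P₁ is strictly southwest of P₂, a monotone path through both must visit P₁ then P₂; paths through both = C(20, 5)·C(2, 1)·C(4, 2) = 186048. Avoid both = 1562275 − 310080 − 447678 + 186048 = 990565.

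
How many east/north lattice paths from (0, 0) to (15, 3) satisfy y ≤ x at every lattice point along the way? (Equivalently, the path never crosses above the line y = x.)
Number of paths = 663

By the reflection principle (André's argument), the number of monotone paths to (15, 3) with n ≤ m that never go above y = x is C(18, 15) − C(18, 16) = 816 − 153 = 663.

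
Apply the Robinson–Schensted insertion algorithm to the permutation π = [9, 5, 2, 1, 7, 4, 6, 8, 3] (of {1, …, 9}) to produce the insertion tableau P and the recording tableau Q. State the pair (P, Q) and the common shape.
P = [1, 3, 6, 8] / [2, 4] / [5, 7] / [9];  Q = [1, 5, 7, 8] / [2, 6] / [3, 9] / [4];  common shape = (4, 2, 2, 1)

Row-insert the values π_1, π_2, … into P one at a time, bumping the leftmost entry strictly greater than the inserted value down to the next row. The recording tableau Q records, in position (i, j), the step at which that cell was added to P.
  Insert 9 (step 1): P = [9];  Q = [1]
  Insert 5 (step 2): P = [5] / [9];  Q = [1] / [2]
  Insert 2 (step 3): P = [2] / [5] / [9];  Q = [1] / [2] / [3]
  Insert 1 (step 4): P = [1] / [2] / [5] / [9];  Q = [1] / [2] / [3] / [4]
  Insert 7 (step 5): P = [1, 7] / [2] / [5] / [9];  Q = [1, 5] / [2] / [3] / [4]
  Insert 4 (step 6): P = [1, 4] / [2, 7] / [5] / [9];  Q = [1, 5] / [2, 6] / [3] / [4]
  Insert 6 (step 7): P = [1, 4, 6] / [2, 7] / [5] / [9];  Q = [1, 5, 7] / [2, 6] / [3] / [4]
  Insert 8 (step 8): P = [1, 4, 6, 8] / [2, 7] / [5] / [9];  Q = [1, 5, 7, 8] / [2, 6] / [3] / [4]
  Insert 3 (step 9): P = [1, 3, 6, 8] / [2, 4] / [5, 7] / [9];  Q = [1, 5, 7, 8] / [2, 6] / [3, 9] / [4]
Final shape: (4, 2, 2, 1).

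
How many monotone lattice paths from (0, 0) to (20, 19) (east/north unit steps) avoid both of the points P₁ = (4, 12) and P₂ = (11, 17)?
Number of paths = 67375277970

Inclusion–exclusion. Total paths: C(39, 20) = 68923264410. Through P₁: C(16, 4)·C(23, 16) = 446185740. Through P₂: C(28, 11)·C(11, 9) = 1181079900. Since P₁ is strictly southwest of P₂, a monotone path through both must visit P₁ then P₂; paths through both = C(16, 4)·C(12, 7)·C(11, 9) = 79279200. Avoid both = 68923264410 − 446185740 − 1181079900 + 79279200 = 67375277970.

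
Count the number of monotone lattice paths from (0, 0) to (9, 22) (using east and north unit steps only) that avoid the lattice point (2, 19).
Number of paths = 20134875

Total paths from (0, 0) to (9, 22): C(31, 9) = 20160075. Paths through (2, 19): (paths (0, 0) → (2, 19)) × (paths (2, 19) → (9, 22)) = C(21, 2) · C(10, 7) = 210 · 120 = 25200. Avoidance count = 20160075 − 25200 = 20134875.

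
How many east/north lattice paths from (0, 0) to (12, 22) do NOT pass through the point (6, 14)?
Number of paths = 431957760

Total paths from (0, 0) to (12, 22): C(34, 12) = 548354040. Paths through (6, 14): (paths (0, 0) → (6, 14)) × (paths (6, 14) → (12, 22)) = C(20, 6) · C(14, 6) = 38760 · 3003 = 116396280. Avoidance count = 548354040 − 116396280 = 431957760.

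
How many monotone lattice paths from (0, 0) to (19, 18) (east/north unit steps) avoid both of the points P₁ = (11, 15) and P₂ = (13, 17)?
Number of paths = 15883995270

Inclusion–exclusion. Total paths: C(37, 19) = 17672631900. Through P₁: C(26, 11)·C(11, 8) = 1274816400. Through P₂: C(30, 13)·C(7, 6) = 838318950. Since P₁ is strictly southwest of P₂, a monotone path through both must visit P₁ then P₂; paths through both = C(26, 11)·C(4, 2)·C(7, 6) = 324498720. Avoid both = 17672631900 − 1274816400 − 838318950 + 324498720 = 15883995270.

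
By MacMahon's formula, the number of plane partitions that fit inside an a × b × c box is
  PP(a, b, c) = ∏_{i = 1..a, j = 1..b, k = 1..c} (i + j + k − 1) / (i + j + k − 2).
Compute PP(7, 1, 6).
PP(7, 1, 6) = 1716

Evaluate the triple product over i = 1..7, j = 1..1, k = 1..6. The factors are (2/1) · (3/2) · (4/3) · (5/4) · (6/5) · (7/6) · (3/2) · (4/3) · … (42 factors total). The numerators and denominators telescope so the product is an integer; carrying out the multiplication exactly gives PP(7, 1, 6) = 1716.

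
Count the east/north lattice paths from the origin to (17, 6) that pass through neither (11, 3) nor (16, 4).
Number of paths = 62388

Inclusion–exclusion. Total paths: C(23, 17) = 100947. Through P₁: C(14, 11)·C(9, 6) = 30576. Through P₂: C(20, 16)·C(3, 1) = 14535. Since P₁ is strictly southwest of P₂, a monotone path through both must visit P₁ then P₂; paths through both = C(14, 11)·C(6, 5)·C(3, 1) = 6552. Avoid both = 100947 − 30576 − 14535 + 6552 = 62388.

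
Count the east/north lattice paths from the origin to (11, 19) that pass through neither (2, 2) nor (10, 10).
Number of paths = 34804640

Inclusion–exclusion. Total paths: C(30, 11) = 54627300. Through P₁: C(4, 2)·C(26, 9) = 18747300. Through P₂: C(20, 10)·C(10, 1) = 1847560. Since P₁ is strictly southwest of P₂, a monotone path through both must visit P₁ then P₂; paths through both = C(4, 2)·C(16, 8)·C(10, 1) = 772200. Avoid both = 54627300 − 18747300 − 1847560 + 772200 = 34804640.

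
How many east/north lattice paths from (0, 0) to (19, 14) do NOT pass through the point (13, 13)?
Number of paths = 746005000

Total paths from (0, 0) to (19, 14): C(33, 19) = 818809200. Paths through (13, 13): (paths (0, 0) → (13, 13)) × (paths (13, 13) → (19, 14)) = C(26, 13) · C(7, 6) = 10400600 · 7 = 72804200. Avoidance count = 818809200 − 72804200 = 746005000.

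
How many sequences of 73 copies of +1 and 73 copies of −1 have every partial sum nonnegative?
C_73 = 79463489365077377841208237632349268884500

These ballot sequences are counted by the Catalan number C_n = (1/(n + 1)) · C(2n, n). For n = 73: C_73 = (1/74) · C(146, 73) = 5880298213015725960249409584793845897453000/74 = 79463489365077377841208237632349268884500.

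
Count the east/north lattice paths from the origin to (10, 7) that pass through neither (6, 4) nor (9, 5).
Number of paths = 8612

Inclusion–exclusion. Total paths: C(17, 10) = 19448. Through P₁: C(10, 6)·C(7, 4) = 7350. Through P₂: C(14, 9)·C(3, 1) = 6006. Since P₁ is strictly southwest of P₂, a monotone path through both must visit P₁ then P₂; paths through both = C(10, 6)·C(4, 3)·C(3, 1) = 2520. Avoid both = 19448 − 7350 − 6006 + 2520 = 8612.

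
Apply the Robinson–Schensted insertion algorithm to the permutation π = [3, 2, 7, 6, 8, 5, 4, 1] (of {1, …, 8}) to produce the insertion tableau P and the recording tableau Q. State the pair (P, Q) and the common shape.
P = [1, 4, 8] / [2, 5] / [3] / [6] / [7];  Q = [1, 3, 5] / [2, 4] / [6] / [7] / [8];  common shape = (3, 2, 1, 1, 1)

Row-insert the values π_1, π_2, … into P one at a time, bumping the leftmost entry strictly greater than the inserted value down to the next row. The recording tableau Q records, in position (i, j), the step at which that cell was added to P.
  Insert 3 (step 1): P = [3];  Q = [1]
  Insert 2 (step 2): P = [2] / [3];  Q = [1] / [2]
  Insert 7 (step 3): P = [2, 7] / [3];  Q = [1, 3] / [2]
  Insert 6 (step 4): P = [2, 6] / [3, 7];  Q = [1, 3] / [2, 4]
  Insert 8 (step 5): P = [2, 6, 8] / [3, 7];  Q = [1, 3, 5] / [2, 4]
  Insert 5 (step 6): P = [2, 5, 8] / [3, 6] / [7];  Q = [1, 3, 5] / [2, 4] / [6]
  Insert 4 (step 7): P = [2, 4, 8] / [3, 5] / [6] / [7];  Q = [1, 3, 5] / [2, 4] / [6] / [7]
  Insert 1 (step 8): P = [1, 4, 8] / [2, 5] / [3] / [6] / [7];  Q = [1, 3, 5] / [2, 4] / [6] / [7] / [8]
Final shape: (3, 2, 1, 1, 1).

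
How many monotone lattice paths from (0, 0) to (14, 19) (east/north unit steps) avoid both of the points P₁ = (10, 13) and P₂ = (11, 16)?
Number of paths = 409322720

Inclusion–exclusion. Total paths: C(33, 14) = 818809200. Through P₁: C(23, 10)·C(10, 4) = 240253860. Through P₂: C(27, 11)·C(6, 3) = 260757900. Since P₁ is strictly southwest of P₂, a monotone path through both must visit P₁ then P₂; paths through both = C(23, 10)·C(4, 1)·C(6, 3) = 91525280. Avoid both = 818809200 − 240253860 − 260757900 + 91525280 = 409322720.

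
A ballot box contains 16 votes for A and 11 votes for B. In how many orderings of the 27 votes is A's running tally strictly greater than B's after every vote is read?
Strict-lead orderings = 2414425

Total orderings of the 27 votes with 16 for A: C(27, 16) = 13037895. By the Bertrand ballot formula (Cycle Lemma / reflection principle), the number of orderings in which A is strictly ahead of B throughout is (p − q)/(p + q) · C(p + q, p) = (16 − 11)/(16 + 11) · 13037895 = 2414425.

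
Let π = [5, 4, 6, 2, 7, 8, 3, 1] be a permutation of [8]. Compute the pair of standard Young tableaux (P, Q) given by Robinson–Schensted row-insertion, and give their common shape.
P = [1, 3, 7, 8] / [2, 6] / [4] / [5];  Q = [1, 3, 5, 6] / [2, 7] / [4] / [8];  common shape = (4, 2, 1, 1)

Row-insert the values π_1, π_2, … into P one at a time, bumping the leftmost entry strictly greater than the inserted value down to the next row. The recording tableau Q records, in position (i, j), the step at which that cell was added to P.
  Insert 5 (step 1): P = [5];  Q = [1]
  Insert 4 (step 2): P = [4] / [5];  Q = [1] / [2]
  Insert 6 (step 3): P = [4, 6] / [5];  Q = [1, 3] / [2]
  Insert 2 (step 4): P = [2, 6] / [4] / [5];  Q = [1, 3] / [2] / [4]
  Insert 7 (step 5): P = [2, 6, 7] / [4] / [5];  Q = [1, 3, 5] / [2] / [4]
  Insert 8 (step 6): P = [2, 6, 7, 8] / [4] / [5];  Q = [1, 3, 5, 6] / [2] / [4]
  Insert 3 (step 7): P = [2, 3, 7, 8] / [4, 6] / [5];  Q = [1, 3, 5, 6] / [2, 7] / [4]
  Insert 1 (step 8): P = [1, 3, 7, 8] / [2, 6] / [4] / [5];  Q = [1, 3, 5, 6] / [2, 7] / [4] / [8]
Final shape: (4, 2, 1, 1).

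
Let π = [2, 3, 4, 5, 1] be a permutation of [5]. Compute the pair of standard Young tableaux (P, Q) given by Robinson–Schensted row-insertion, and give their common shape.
P = [1, 3, 4, 5] / [2];  Q = [1, 2, 3, 4] / [5];  common shape = (4, 1)

Row-insert the values π_1, π_2, … into P one at a time, bumping the leftmost entry strictly greater than the inserted value down to the next row. The recording tableau Q records, in position (i, j), the step at which that cell was added to P.
  Insert 2 (step 1): P = [2];  Q = [1]
  Insert 3 (step 2): P = [2, 3];  Q = [1, 2]
  Insert 4 (step 3): P = [2, 3, 4];  Q = [1, 2, 3]
  Insert 5 (step 4): P = [2, 3, 4, 5];  Q = [1, 2, 3, 4]
  Insert 1 (step 5): P = [1, 3, 4, 5] / [2];  Q = [1, 2, 3, 4] / [5]
Final shape: (4, 1).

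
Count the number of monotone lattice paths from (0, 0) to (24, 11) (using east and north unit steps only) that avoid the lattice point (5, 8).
Number of paths = 415243920

Total paths from (0, 0) to (24, 11): C(35, 24) = 417225900. Paths through (5, 8): (paths (0, 0) → (5, 8)) × (paths (5, 8) → (24, 11)) = C(13, 5) · C(22, 19) = 1287 · 1540 = 1981980. Avoidance count = 417225900 − 1981980 = 415243920.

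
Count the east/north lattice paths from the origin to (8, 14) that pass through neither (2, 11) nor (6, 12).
Number of paths = 204174

Inclusion–exclusion. Total paths: C(22, 8) = 319770. Through P₁: C(13, 2)·C(9, 6) = 6552. Through P₂: C(18, 6)·C(4, 2) = 111384. Since P₁ is strictly southwest of P₂, a monotone path through both must visit P₁ then P₂; paths through both = C(13, 2)·C(5, 4)·C(4, 2) = 2340. Avoid both = 319770 − 6552 − 111384 + 2340 = 204174.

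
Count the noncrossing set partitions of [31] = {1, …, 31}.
C_31 = 14544636039226909

These noncrossing partitions are counted by the Catalan number C_n = (1/(n + 1)) · C(2n, n). For n = 31: C_31 = (1/32) · C(62, 31) = 465428353255261088/32 = 14544636039226909.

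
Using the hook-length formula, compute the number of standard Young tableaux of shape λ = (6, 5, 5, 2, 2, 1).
# SYT of shape (6, 5, 5, 2, 2, 1) = 411502000

Hook-length formula: f^λ = n! / Π hook(c), product over all cells c of the Young diagram. For λ = (6, 5, 5, 2, 2, 1), n = 21 boxes. Hook lengths by row (left-to-right, top-to-bottom): [11, 9, 6, 5, 4, 1]; [9, 7, 4, 3, 2]; [8, 6, 3, 2, 1]; [4, 2]; [3, 1]; [1]. Product of hooks = 124157214720. So f^λ = 21! / 124157214720 = 51090942171709440000 / 124157214720 = 411502000.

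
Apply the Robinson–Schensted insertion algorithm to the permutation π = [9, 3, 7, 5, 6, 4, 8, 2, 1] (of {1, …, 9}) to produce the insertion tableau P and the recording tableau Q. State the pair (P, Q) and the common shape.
P = [1, 4, 6, 8] / [2] / [3] / [5] / [7] / [9];  Q = [1, 3, 5, 7] / [2] / [4] / [6] / [8] / [9];  common shape = (4, 1, 1, 1, 1, 1)

Row-insert the values π_1, π_2, … into P one at a time, bumping the leftmost entry strictly greater than the inserted value down to the next row. The recording tableau Q records, in position (i, j), the step at which that cell was added to P.
  Insert 9 (step 1): P = [9];  Q = [1]
  Insert 3 (step 2): P = [3] / [9];  Q = [1] / [2]
  Insert 7 (step 3): P = [3, 7] / [9];  Q = [1, 3] / [2]
  Insert 5 (step 4): P = [3, 5] / [7] / [9];  Q = [1, 3] / [2] / [4]
  Insert 6 (step 5): P = [3, 5, 6] / [7] / [9];  Q = [1, 3, 5] / [2] / [4]
  Insert 4 (step 6): P = [3, 4, 6] / [5] / [7] / [9];  Q = [1, 3, 5] / [2] / [4] / [6]
  Insert 8 (step 7): P = [3, 4, 6, 8] / [5] / [7] / [9];  Q = [1, 3, 5, 7] / [2] / [4] / [6]
  Insert 2 (step 8): P = [2, 4, 6, 8] / [3] / [5] / [7] / [9];  Q = [1, 3, 5, 7] / [2] / [4] / [6] / [8]
  Insert 1 (step 9): P = [1, 4, 6, 8] / [2] / [3] / [5] / [7] / [9];  Q = [1, 3, 5, 7] / [2] / [4] / [6] / [8] / [9]
Final shape: (4, 1, 1, 1, 1, 1).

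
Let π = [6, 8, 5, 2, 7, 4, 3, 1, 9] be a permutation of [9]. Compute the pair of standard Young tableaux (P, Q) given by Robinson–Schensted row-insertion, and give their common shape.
P = [1, 3, 9] / [2, 7] / [4, 8] / [5] / [6];  Q = [1, 2, 9] / [3, 5] / [4, 6] / [7] / [8];  common shape = (3, 2, 2, 1, 1)

Row-insert the values π_1, π_2, … into P one at a time, bumping the leftmost entry strictly greater than the inserted value down to the next row. The recording tableau Q records, in position (i, j), the step at which that cell was added to P.
  Insert 6 (step 1): P = [6];  Q = [1]
  Insert 8 (step 2): P = [6, 8];  Q = [1, 2]
  Insert 5 (step 3): P = [5, 8] / [6];  Q = [1, 2] / [3]
  Insert 2 (step 4): P = [2, 8] / [5] / [6];  Q = [1, 2] / [3] / [4]
  Insert 7 (step 5): P = [2, 7] / [5, 8] / [6];  Q = [1, 2] / [3, 5] / [4]
  Insert 4 (step 6): P = [2, 4] / [5, 7] / [6, 8];  Q = [1, 2] / [3, 5] / [4, 6]
  Insert 3 (step 7): P = [2, 3] / [4, 7] / [5, 8] / [6];  Q = [1, 2] / [3, 5] / [4, 6] / [7]
  Insert 1 (step 8): P = [1, 3] / [2, 7] / [4, 8] / [5] / [6];  Q = [1, 2] / [3, 5] / [4, 6] / [7] / [8]
  Insert 9 (step 9): P = [1, 3, 9] / [2, 7] / [4, 8] / [5] / [6];  Q = [1, 2, 9] / [3, 5] / [4, 6] / [7] / [8]
Final shape: (3, 2, 2, 1, 1).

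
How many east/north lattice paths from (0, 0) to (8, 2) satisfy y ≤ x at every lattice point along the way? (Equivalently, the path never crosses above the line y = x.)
Number of paths = 35

By the reflection principle (André's argument), the number of monotone paths to (8, 2) with n ≤ m that never go above y = x is C(10, 8) − C(10, 9) = 45 − 10 = 35.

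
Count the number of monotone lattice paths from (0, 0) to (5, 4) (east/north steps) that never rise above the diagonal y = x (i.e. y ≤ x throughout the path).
Number of paths = 42

By the reflection principle (André's argument), the number of monotone paths to (5, 4) with n ≤ m that never go above y = x is C(9, 5) − C(9, 6) = 126 − 84 = 42.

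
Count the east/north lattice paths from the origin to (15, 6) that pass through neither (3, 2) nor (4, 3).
Number of paths = 30604

Inclusion–exclusion. Total paths: C(21, 15) = 54264. Through P₁: C(5, 3)·C(16, 12) = 18200. Through P₂: C(7, 4)·C(14, 11) = 12740. Since P₁ is strictly southwest of P₂, a monotone path through both must visit P₁ then P₂; paths through both = C(5, 3)·C(2, 1)·C(14, 11) = 7280. Avoid both = 54264 − 18200 − 12740 + 7280 = 30604.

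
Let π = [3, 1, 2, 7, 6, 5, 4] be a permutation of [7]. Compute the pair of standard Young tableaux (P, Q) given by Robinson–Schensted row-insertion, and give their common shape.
P = [1, 2, 4] / [3, 5] / [6] / [7];  Q = [1, 3, 4] / [2, 5] / [6] / [7];  common shape = (3, 2, 1, 1)

Row-insert the values π_1, π_2, … into P one at a time, bumping the leftmost entry strictly greater than the inserted value down to the next row. The recording tableau Q records, in position (i, j), the step at which that cell was added to P.
  Insert 3 (step 1): P = [3];  Q = [1]
  Insert 1 (step 2): P = [1] / [3];  Q = [1] / [2]
  Insert 2 (step 3): P = [1, 2] / [3];  Q = [1, 3] / [2]
  Insert 7 (step 4): P = [1, 2, 7] / [3];  Q = [1, 3, 4] / [2]
  Insert 6 (step 5): P = [1, 2, 6] / [3, 7];  Q = [1, 3, 4] / [2, 5]
  Insert 5 (step 6): P = [1, 2, 5] / [3, 6] / [7];  Q = [1, 3, 4] / [2, 5] / [6]
  Insert 4 (step 7): P = [1, 2, 4] / [3, 5] / [6] / [7];  Q = [1, 3, 4] / [2, 5] / [6] / [7]
Final shape: (3, 2, 1, 1).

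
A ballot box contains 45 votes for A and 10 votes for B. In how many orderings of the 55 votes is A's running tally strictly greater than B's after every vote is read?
Strict-lead orderings = 18612776910

Total orderings of the 55 votes with 45 for A: C(55, 45) = 29248649430. By the Bertrand ballot formula (Cycle Lemma / reflection principle), the number of orderings in which A is strictly ahead of B throughout is (p − q)/(p + q) · C(p + q, p) = (45 − 10)/(45 + 10) · 29248649430 = 18612776910.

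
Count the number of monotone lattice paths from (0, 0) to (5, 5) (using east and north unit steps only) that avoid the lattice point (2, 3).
Number of paths = 152

Total paths from (0, 0) to (5, 5): C(10, 5) = 252. Paths through (2, 3): (paths (0, 0) → (2, 3)) × (paths (2, 3) → (5, 5)) = C(5, 2) · C(5, 3) = 10 · 10 = 100. Avoidance count = 252 − 100 = 152.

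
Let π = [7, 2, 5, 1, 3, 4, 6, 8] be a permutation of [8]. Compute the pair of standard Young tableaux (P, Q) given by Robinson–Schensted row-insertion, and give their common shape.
P = [1, 3, 4, 6, 8] / [2, 5] / [7];  Q = [1, 3, 6, 7, 8] / [2, 5] / [4];  common shape = (5, 2, 1)

Row-insert the values π_1, π_2, … into P one at a time, bumping the leftmost entry strictly greater than the inserted value down to the next row. The recording tableau Q records, in position (i, j), the step at which that cell was added to P.
  Insert 7 (step 1): P = [7];  Q = [1]
  Insert 2 (step 2): P = [2] / [7];  Q = [1] / [2]
  Insert 5 (step 3): P = [2, 5] / [7];  Q = [1, 3] / [2]
  Insert 1 (step 4): P = [1, 5] / [2] / [7];  Q = [1, 3] / [2] / [4]
  Insert 3 (step 5): P = [1, 3] / [2, 5] / [7];  Q = [1, 3] / [2, 5] / [4]
  Insert 4 (step 6): P = [1, 3, 4] / [2, 5] / [7];  Q = [1, 3, 6] / [2, 5] / [4]
  Insert 6 (step 7): P = [1, 3, 4, 6] / [2, 5] / [7];  Q = [1, 3, 6, 7] / [2, 5] / [4]
  Insert 8 (step 8): P = [1, 3, 4, 6, 8] / [2, 5] / [7];  Q = [1, 3, 6, 7, 8] / [2, 5] / [4]
Final shape: (5, 2, 1).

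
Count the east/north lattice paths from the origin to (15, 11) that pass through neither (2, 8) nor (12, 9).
Number of paths = 4766610

Inclusion–exclusion. Total paths: C(26, 15) = 7726160. Through P₁: C(10, 2)·C(16, 13) = 25200. Through P₂: C(21, 12)·C(5, 3) = 2939300. Since P₁ is strictly southwest of P₂, a monotone path through both must visit P₁ then P₂; paths through both = C(10, 2)·C(11, 10)·C(5, 3) = 4950. Avoid both = 7726160 − 25200 − 2939300 + 4950 = 4766610.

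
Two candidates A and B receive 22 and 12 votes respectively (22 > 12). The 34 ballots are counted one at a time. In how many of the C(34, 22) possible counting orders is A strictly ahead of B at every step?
Strict-lead orderings = 161280600

Total orderings of the 34 votes with 22 for A: C(34, 22) = 548354040. By the Bertrand ballot formula (Cycle Lemma / reflection principle), the number of orderings in which A is strictly ahead of B throughout is (p − q)/(p + q) · C(p + q, p) = (22 − 12)/(22 + 12) · 548354040 = 161280600.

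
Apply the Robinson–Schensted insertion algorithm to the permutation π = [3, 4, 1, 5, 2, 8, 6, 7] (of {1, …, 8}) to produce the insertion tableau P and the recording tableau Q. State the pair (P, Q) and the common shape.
P = [1, 2, 5, 6, 7] / [3, 4, 8];  Q = [1, 2, 4, 6, 8] / [3, 5, 7];  common shape = (5, 3)

Row-insert the values π_1, π_2, … into P one at a time, bumping the leftmost entry strictly greater than the inserted value down to the next row. The recording tableau Q records, in position (i, j), the step at which that cell was added to P.
  Insert 3 (step 1): P = [3];  Q = [1]
  Insert 4 (step 2): P = [3, 4];  Q = [1, 2]
  Insert 1 (step 3): P = [1, 4] / [3];  Q = [1, 2] / [3]
  Insert 5 (step 4): P = [1, 4, 5] / [3];  Q = [1, 2, 4] / [3]
  Insert 2 (step 5): P = [1, 2, 5] / [3, 4];  Q = [1, 2, 4] / [3, 5]
  Insert 8 (step 6): P = [1, 2, 5, 8] / [3, 4];  Q = [1, 2, 4, 6] / [3, 5]
  Insert 6 (step 7): P = [1, 2, 5, 6] / [3, 4, 8];  Q = [1, 2, 4, 6] / [3, 5, 7]
  Insert 7 (step 8): P = [1, 2, 5, 6, 7] / [3, 4, 8];  Q = [1, 2, 4, 6, 8] / [3, 5, 7]
Final shape: (5, 3).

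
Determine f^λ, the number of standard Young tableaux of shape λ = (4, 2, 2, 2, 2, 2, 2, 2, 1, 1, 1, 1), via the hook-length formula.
# SYT of shape (4, 2, 2, 2, 2, 2, 2, 2, 1, 1, 1, 1) = 7759752

Hook-length formula: f^λ = n! / Π hook(c), product over all cells c of the Young diagram. For λ = (4, 2, 2, 2, 2, 2, 2, 2, 1, 1, 1, 1), n = 22 boxes. Hook lengths by row (left-to-right, top-to-bottom): [15, 10, 2, 1]; [12, 7]; [11, 6]; [10, 5]; [9, 4]; [8, 3]; [7, 2]; [6, 1]; [4]; [3]; [2]; [1]. Product of hooks = 144850083840000. So f^λ = 22! / 144850083840000 = 1124000727777607680000 / 144850083840000 = 7759752.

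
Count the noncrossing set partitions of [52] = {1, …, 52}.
C_52 = 29869166945772625950142417512

These noncrossing partitions are counted by the Catalan number C_n = (1/(n + 1)) · C(2n, n). For n = 52: C_52 = (1/53) · C(104, 52) = 1583065848125949175357548128136/53 = 29869166945772625950142417512.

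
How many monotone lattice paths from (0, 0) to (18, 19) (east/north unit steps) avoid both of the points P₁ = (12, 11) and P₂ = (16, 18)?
Number of paths = 8339014596

Inclusion–exclusion. Total paths: C(37, 18) = 17672631900. Through P₁: C(23, 12)·C(14, 6) = 4060290234. Through P₂: C(34, 16)·C(3, 2) = 6611884290. Since P₁ is strictly southwest of P₂, a monotone path through both must visit P₁ then P₂; paths through both = C(23, 12)·C(11, 4)·C(3, 2) = 1338557220. Avoid both = 17672631900 − 4060290234 − 6611884290 + 1338557220 = 8339014596.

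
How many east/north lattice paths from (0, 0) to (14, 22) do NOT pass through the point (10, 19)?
Number of paths = 3095246850

Total paths from (0, 0) to (14, 22): C(36, 14) = 3796297200. Paths through (10, 19): (paths (0, 0) → (10, 19)) × (paths (10, 19) → (14, 22)) = C(29, 10) · C(7, 4) = 20030010 · 35 = 701050350. Avoidance count = 3796297200 − 701050350 = 3095246850.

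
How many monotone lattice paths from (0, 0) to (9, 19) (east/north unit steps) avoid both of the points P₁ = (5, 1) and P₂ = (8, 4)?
Number of paths = 6857010

Inclusion–exclusion. Total paths: C(28, 9) = 6906900. Through P₁: C(6, 5)·C(22, 4) = 43890. Through P₂: C(12, 8)·C(16, 1) = 7920. Since P₁ is strictly southwest of P₂, a monotone path through both must visit P₁ then P₂; paths through both = C(6, 5)·C(6, 3)·C(16, 1) = 1920. Avoid both = 6906900 − 43890 − 7920 + 1920 = 6857010.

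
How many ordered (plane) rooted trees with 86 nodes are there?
C_85 = 1063353702922273835973036658043476458723103404520

These ordered rooted trees are counted by the Catalan number C_n = (1/(n + 1)) · C(2n, n). For n = 85: C_85 = (1/86) · C(170, 85) = 91448418451315549893681152591738975450186892788720/86 = 1063353702922273835973036658043476458723103404520.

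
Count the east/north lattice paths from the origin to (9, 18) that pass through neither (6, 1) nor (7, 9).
Number of paths = 4053110

Inclusion–exclusion. Total paths: C(27, 9) = 4686825. Through P₁: C(7, 6)·C(20, 3) = 7980. Through P₂: C(16, 7)·C(11, 2) = 629200. Since P₁ is strictly southwest of P₂, a monotone path through both must visit P₁ then P₂; paths through both = C(7, 6)·C(9, 1)·C(11, 2) = 3465. Avoid both = 4686825 − 7980 − 629200 + 3465 = 4053110.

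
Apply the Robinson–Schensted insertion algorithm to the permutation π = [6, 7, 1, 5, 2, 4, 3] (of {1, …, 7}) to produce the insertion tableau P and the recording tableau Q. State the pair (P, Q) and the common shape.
P = [1, 2, 3] / [4, 7] / [5] / [6];  Q = [1, 2, 6] / [3, 4] / [5] / [7];  common shape = (3, 2, 1, 1)

Row-insert the values π_1, π_2, … into P one at a time, bumping the leftmost entry strictly greater than the inserted value down to the next row. The recording tableau Q records, in position (i, j), the step at which that cell was added to P.
  Insert 6 (step 1): P = [6];  Q = [1]
  Insert 7 (step 2): P = [6, 7];  Q = [1, 2]
  Insert 1 (step 3): P = [1, 7] / [6];  Q = [1, 2] / [3]
  Insert 5 (step 4): P = [1, 5] / [6, 7];  Q = [1, 2] / [3, 4]
  Insert 2 (step 5): P = [1, 2] / [5, 7] / [6];  Q = [1, 2] / [3, 4] / [5]
  Insert 4 (step 6): P = [1, 2, 4] / [5, 7] / [6];  Q = [1, 2, 6] / [3, 4] / [5]
  Insert 3 (step 7): P = [1, 2, 3] / [4, 7] / [5] / [6];  Q = [1, 2, 6] / [3, 4] / [5] / [7]
Final shape: (3, 2, 1, 1).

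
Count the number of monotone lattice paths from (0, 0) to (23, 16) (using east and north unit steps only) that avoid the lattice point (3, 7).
Number of paths = 36509460390

Total paths from (0, 0) to (23, 16): C(39, 23) = 37711260990. Paths through (3, 7): (paths (0, 0) → (3, 7)) × (paths (3, 7) → (23, 16)) = C(10, 3) · C(29, 20) = 120 · 10015005 = 1201800600. Avoidance count = 37711260990 − 1201800600 = 36509460390.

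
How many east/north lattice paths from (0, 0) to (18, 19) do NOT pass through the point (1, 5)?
Number of paths = 16081536750

Total paths from (0, 0) to (18, 19): C(37, 18) = 17672631900. Paths through (1, 5): (paths (0, 0) → (1, 5)) × (paths (1, 5) → (18, 19)) = C(6, 1) · C(31, 17) = 6 · 265182525 = 1591095150. Avoidance count = 17672631900 − 1591095150 = 16081536750.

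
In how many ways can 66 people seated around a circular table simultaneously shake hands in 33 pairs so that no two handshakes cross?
C_33 = 212336130412243110

These noncrossing handshakes are counted by the Catalan number C_n = (1/(n + 1)) · C(2n, n). For n = 33: C_33 = (1/34) · C(66, 33) = 7219428434016265740/34 = 212336130412243110.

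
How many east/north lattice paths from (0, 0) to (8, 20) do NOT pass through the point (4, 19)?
Number of paths = 3063830

Total paths from (0, 0) to (8, 20): C(28, 8) = 3108105. Paths through (4, 19): (paths (0, 0) → (4, 19)) × (paths (4, 19) → (8, 20)) = C(23, 4) · C(5, 4) = 8855 · 5 = 44275. Avoidance count = 3108105 − 44275 = 3063830.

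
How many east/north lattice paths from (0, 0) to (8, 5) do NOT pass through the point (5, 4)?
Number of paths = 783

Total paths from (0, 0) to (8, 5): C(13, 8) = 1287. Paths through (5, 4): (paths (0, 0) → (5, 4)) × (paths (5, 4) → (8, 5)) = C(9, 5) · C(4, 3) = 126 · 4 = 504. Avoidance count = 1287 − 504 = 783.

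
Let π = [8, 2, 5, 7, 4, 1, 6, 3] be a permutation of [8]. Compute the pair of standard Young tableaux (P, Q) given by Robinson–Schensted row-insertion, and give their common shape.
P = [1, 3, 6] / [2, 4] / [5, 7] / [8];  Q = [1, 3, 4] / [2, 7] / [5, 8] / [6];  common shape = (3, 2, 2, 1)

Row-insert the values π_1, π_2, … into P one at a time, bumping the leftmost entry strictly greater than the inserted value down to the next row. The recording tableau Q records, in position (i, j), the step at which that cell was added to P.
  Insert 8 (step 1): P = [8];  Q = [1]
  Insert 2 (step 2): P = [2] / [8];  Q = [1] / [2]
  Insert 5 (step 3): P = [2, 5] / [8];  Q = [1, 3] / [2]
  Insert 7 (step 4): P = [2, 5, 7] / [8];  Q = [1, 3, 4] / [2]
  Insert 4 (step 5): P = [2, 4, 7] / [5] / [8];  Q = [1, 3, 4] / [2] / [5]
  Insert 1 (step 6): P = [1, 4, 7] / [2] / [5] / [8];  Q = [1, 3, 4] / [2] / [5] / [6]
  Insert 6 (step 7): P = [1, 4, 6] / [2, 7] / [5] / [8];  Q = [1, 3, 4] / [2, 7] / [5] / [6]
  Insert 3 (step 8): P = [1, 3, 6] / [2, 4] / [5, 7] / [8];  Q = [1, 3, 4] / [2, 7] / [5, 8] / [6]
Final shape: (3, 2, 2, 1).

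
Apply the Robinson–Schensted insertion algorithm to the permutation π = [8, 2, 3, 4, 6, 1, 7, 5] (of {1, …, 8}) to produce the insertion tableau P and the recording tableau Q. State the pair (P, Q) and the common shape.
P = [1, 3, 4, 5, 7] / [2, 6] / [8];  Q = [1, 3, 4, 5, 7] / [2, 8] / [6];  common shape = (5, 2, 1)

Row-insert the values π_1, π_2, … into P one at a time, bumping the leftmost entry strictly greater than the inserted value down to the next row. The recording tableau Q records, in position (i, j), the step at which that cell was added to P.
  Insert 8 (step 1): P = [8];  Q = [1]
  Insert 2 (step 2): P = [2] / [8];  Q = [1] / [2]
  Insert 3 (step 3): P = [2, 3] / [8];  Q = [1, 3] / [2]
  Insert 4 (step 4): P = [2, 3, 4] / [8];  Q = [1, 3, 4] / [2]
  Insert 6 (step 5): P = [2, 3, 4, 6] / [8];  Q = [1, 3, 4, 5] / [2]
  Insert 1 (step 6): P = [1, 3, 4, 6] / [2] / [8];  Q = [1, 3, 4, 5] / [2] / [6]
  Insert 7 (step 7): P = [1, 3, 4, 6, 7] / [2] / [8];  Q = [1, 3, 4, 5, 7] / [2] / [6]
  Insert 5 (step 8): P = [1, 3, 4, 5, 7] / [2, 6] / [8];  Q = [1, 3, 4, 5, 7] / [2, 8] / [6]
Final shape: (5, 2, 1).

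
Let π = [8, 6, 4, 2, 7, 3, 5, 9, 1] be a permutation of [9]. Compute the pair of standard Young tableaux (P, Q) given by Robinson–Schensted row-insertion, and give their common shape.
P = [1, 3, 5, 9] / [2, 7] / [4] / [6] / [8];  Q = [1, 5, 7, 8] / [2, 6] / [3] / [4] / [9];  common shape = (4, 2, 1, 1, 1)

Row-insert the values π_1, π_2, … into P one at a time, bumping the leftmost entry strictly greater than the inserted value down to the next row. The recording tableau Q records, in position (i, j), the step at which that cell was added to P.
  Insert 8 (step 1): P = [8];  Q = [1]
  Insert 6 (step 2): P = [6] / [8];  Q = [1] / [2]
  Insert 4 (step 3): P = [4] / [6] / [8];  Q = [1] / [2] / [3]
  Insert 2 (step 4): P = [2] / [4] / [6] / [8];  Q = [1] / [2] / [3] / [4]
  Insert 7 (step 5): P = [2, 7] / [4] / [6] / [8];  Q = [1, 5] / [2] / [3] / [4]
  Insert 3 (step 6): P = [2, 3] / [4, 7] / [6] / [8];  Q = [1, 5] / [2, 6] / [3] / [4]
  Insert 5 (step 7): P = [2, 3, 5] / [4, 7] / [6] / [8];  Q = [1, 5, 7] / [2, 6] / [3] / [4]
  Insert 9 (step 8): P = [2, 3, 5, 9] / [4, 7] / [6] / [8];  Q = [1, 5, 7, 8] / [2, 6] / [3] / [4]
  Insert 1 (step 9): P = [1, 3, 5, 9] / [2, 7] / [4] / [6] / [8];  Q = [1, 5, 7, 8] / [2, 6] / [3] / [4] / [9]
Final shape: (4, 2, 1, 1, 1).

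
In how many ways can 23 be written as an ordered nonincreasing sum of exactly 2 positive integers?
p(23, 2 parts) = 11

Partitions of n into exactly k parts are in bijection with partitions of n − k into at most k parts (subtract 1 from each part). So p(23, exactly 2) = p(21, parts ≤ 2). Computing via the recurrence p(m, j) = p(m, j−1) + p(m−j, j) gives 11.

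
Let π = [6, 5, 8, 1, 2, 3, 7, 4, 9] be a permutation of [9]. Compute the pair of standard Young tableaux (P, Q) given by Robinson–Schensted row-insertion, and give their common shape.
P = [1, 2, 3, 4, 9] / [5, 7] / [6, 8];  Q = [1, 3, 6, 7, 9] / [2, 5] / [4, 8];  common shape = (5, 2, 2)

Row-insert the values π_1, π_2, … into P one at a time, bumping the leftmost entry strictly greater than the inserted value down to the next row. The recording tableau Q records, in position (i, j), the step at which that cell was added to P.
  Insert 6 (step 1): P = [6];  Q = [1]
  Insert 5 (step 2): P = [5] / [6];  Q = [1] / [2]
  Insert 8 (step 3): P = [5, 8] / [6];  Q = [1, 3] / [2]
  Insert 1 (step 4): P = [1, 8] / [5] / [6];  Q = [1, 3] / [2] / [4]
  Insert 2 (step 5): P = [1, 2] / [5, 8] / [6];  Q = [1, 3] / [2, 5] / [4]
  Insert 3 (step 6): P = [1, 2, 3] / [5, 8] / [6];  Q = [1, 3, 6] / [2, 5] / [4]
  Insert 7 (step 7): P = [1, 2, 3, 7] / [5, 8] / [6];  Q = [1, 3, 6, 7] / [2, 5] / [4]
  Insert 4 (step 8): P = [1, 2, 3, 4] / [5, 7] / [6, 8];  Q = [1, 3, 6, 7] / [2, 5] / [4, 8]
  Insert 9 (step 9): P = [1, 2, 3, 4, 9] / [5, 7] / [6, 8];  Q = [1, 3, 6, 7, 9] / [2, 5] / [4, 8]
Final shape: (5, 2, 2).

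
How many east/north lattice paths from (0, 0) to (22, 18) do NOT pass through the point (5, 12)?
Number of paths = 112755601764

Total paths from (0, 0) to (22, 18): C(40, 22) = 113380261800. Paths through (5, 12): (paths (0, 0) → (5, 12)) × (paths (5, 12) → (22, 18)) = C(17, 5) · C(23, 17) = 6188 · 100947 = 624660036. Avoidance count = 113380261800 − 624660036 = 112755601764.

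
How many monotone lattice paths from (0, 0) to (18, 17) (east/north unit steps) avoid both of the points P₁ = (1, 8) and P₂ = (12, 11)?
Number of paths = 3263153652

Inclusion–exclusion. Total paths: C(35, 18) = 4537567650. Through P₁: C(9, 1)·C(26, 17) = 28120950. Through P₂: C(23, 12)·C(12, 6) = 1249320072. Since P₁ is strictly southwest of P₂, a monotone path through both must visit P₁ then P₂; paths through both = C(9, 1)·C(14, 11)·C(12, 6) = 3027024. Avoid both = 4537567650 − 28120950 − 1249320072 + 3027024 = 3263153652.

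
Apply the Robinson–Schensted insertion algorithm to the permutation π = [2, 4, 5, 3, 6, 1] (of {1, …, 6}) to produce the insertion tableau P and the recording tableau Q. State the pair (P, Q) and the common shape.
P = [1, 3, 5, 6] / [2] / [4];  Q = [1, 2, 3, 5] / [4] / [6];  common shape = (4, 1, 1)

Row-insert the values π_1, π_2, … into P one at a time, bumping the leftmost entry strictly greater than the inserted value down to the next row. The recording tableau Q records, in position (i, j), the step at which that cell was added to P.
  Insert 2 (step 1): P = [2];  Q = [1]
  Insert 4 (step 2): P = [2, 4];  Q = [1, 2]
  Insert 5 (step 3): P = [2, 4, 5];  Q = [1, 2, 3]
  Insert 3 (step 4): P = [2, 3, 5] / [4];  Q = [1, 2, 3] / [4]
  Insert 6 (step 5): P = [2, 3, 5, 6] / [4];  Q = [1, 2, 3, 5] / [4]
  Insert 1 (step 6): P = [1, 3, 5, 6] / [2] / [4];  Q = [1, 2, 3, 5] / [4] / [6]
Final shape: (4, 1, 1).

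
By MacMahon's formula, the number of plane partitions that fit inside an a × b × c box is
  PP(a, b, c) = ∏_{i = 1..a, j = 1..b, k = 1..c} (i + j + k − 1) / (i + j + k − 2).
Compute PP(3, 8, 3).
PP(3, 8, 3) = 259545

Evaluate the triple product over i = 1..3, j = 1..8, k = 1..3. The factors are (2/1) · (3/2) · (4/3) · (3/2) · (4/3) · (5/4) · (4/3) · (5/4) · … (72 factors total). The numerators and denominators telescope so the product is an integer; carrying out the multiplication exactly gives PP(3, 8, 3) = 259545.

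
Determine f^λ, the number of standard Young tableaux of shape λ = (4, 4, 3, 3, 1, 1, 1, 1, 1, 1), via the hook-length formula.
# SYT of shape (4, 4, 3, 3, 1, 1, 1, 1, 1, 1) = 16713312

Hook-length formula: f^λ = n! / Π hook(c), product over all cells c of the Young diagram. For λ = (4, 4, 3, 3, 1, 1, 1, 1, 1, 1), n = 20 boxes. Hook lengths by row (left-to-right, top-to-bottom): [13, 6, 5, 2]; [12, 5, 4, 1]; [10, 3, 2]; [9, 2, 1]; [6]; [5]; [4]; [3]; [2]; [1]. Product of hooks = 145566720000. So f^λ = 20! / 145566720000 = 2432902008176640000 / 145566720000 = 16713312.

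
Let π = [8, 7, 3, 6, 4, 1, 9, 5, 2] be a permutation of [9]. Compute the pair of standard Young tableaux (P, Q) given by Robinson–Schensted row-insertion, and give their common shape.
P = [1, 2, 5] / [3, 4] / [6, 9] / [7] / [8];  Q = [1, 4, 7] / [2, 8] / [3, 9] / [5] / [6];  common shape = (3, 2, 2, 1, 1)

Row-insert the values π_1, π_2, … into P one at a time, bumping the leftmost entry strictly greater than the inserted value down to the next row. The recording tableau Q records, in position (i, j), the step at which that cell was added to P.
  Insert 8 (step 1): P = [8];  Q = [1]
  Insert 7 (step 2): P = [7] / [8];  Q = [1] / [2]
  Insert 3 (step 3): P = [3] / [7] / [8];  Q = [1] / [2] / [3]
  Insert 6 (step 4): P = [3, 6] / [7] / [8];  Q = [1, 4] / [2] / [3]
  Insert 4 (step 5): P = [3, 4] / [6] / [7] / [8];  Q = [1, 4] / [2] / [3] / [5]
  Insert 1 (step 6): P = [1, 4] / [3] / [6] / [7] / [8];  Q = [1, 4] / [2] / [3] / [5] / [6]
  Insert 9 (step 7): P = [1, 4, 9] / [3] / [6] / [7] / [8];  Q = [1, 4, 7] / [2] / [3] / [5] / [6]
  Insert 5 (step 8): P = [1, 4, 5] / [3, 9] / [6] / [7] / [8];  Q = [1, 4, 7] / [2, 8] / [3] / [5] / [6]
  Insert 2 (step 9): P = [1, 2, 5] / [3, 4] / [6, 9] / [7] / [8];  Q = [1, 4, 7] / [2, 8] / [3, 9] / [5] / [6]
Final shape: (3, 2, 2, 1, 1).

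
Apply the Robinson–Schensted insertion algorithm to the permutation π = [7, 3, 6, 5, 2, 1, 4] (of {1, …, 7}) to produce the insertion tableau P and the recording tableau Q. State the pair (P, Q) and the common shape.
P = [1, 4] / [2, 5] / [3] / [6] / [7];  Q = [1, 3] / [2, 7] / [4] / [5] / [6];  common shape = (2, 2, 1, 1, 1)

Row-insert the values π_1, π_2, … into P one at a time, bumping the leftmost entry strictly greater than the inserted value down to the next row. The recording tableau Q records, in position (i, j), the step at which that cell was added to P.
  Insert 7 (step 1): P = [7];  Q = [1]
  Insert 3 (step 2): P = [3] / [7];  Q = [1] / [2]
  Insert 6 (step 3): P = [3, 6] / [7];  Q = [1, 3] / [2]
  Insert 5 (step 4): P = [3, 5] / [6] / [7];  Q = [1, 3] / [2] / [4]
  Insert 2 (step 5): P = [2, 5] / [3] / [6] / [7];  Q = [1, 3] / [2] / [4] / [5]
  Insert 1 (step 6): P = [1, 5] / [2] / [3] / [6] / [7];  Q = [1, 3] / [2] / [4] / [5] / [6]
  Insert 4 (step 7): P = [1, 4] / [2, 5] / [3] / [6] / [7];  Q = [1, 3] / [2, 7] / [4] / [5] / [6]
Final shape: (2, 2, 1, 1, 1).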